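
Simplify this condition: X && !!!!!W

X && !W

X && !!!!!W
= X && !!!W
= X && !W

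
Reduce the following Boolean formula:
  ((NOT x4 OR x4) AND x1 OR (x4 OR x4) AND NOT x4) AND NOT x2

((NOT x4 OR x4) AND x1 OR (x4 OR x4) AND NOT x4) AND NOT x2
= ((NOT x4 OR x4) AND x1 OR x4 AND NOT x4) AND NOT x2   — idempotence
= (x1 OR x4 AND NOT x4) AND NOT x2   — complement / identity
= x1 AND NOT x2   — complement / identity

x1 AND NOT x2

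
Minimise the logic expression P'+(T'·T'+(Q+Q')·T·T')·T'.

P'+(T'·T'+(Q+Q')·T·T')·T'
= P'+(T'·T'+T·T')·T'
= P'+T'·T'
= P'+T'

P'+T'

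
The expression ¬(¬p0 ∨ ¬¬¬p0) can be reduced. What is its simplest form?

p0

¬(¬p0 ∨ ¬¬¬p0)
= ¬(¬p0 ∨ ¬p0)   (double negation)
= ¬¬p0   (idempotence)
= p0   (double negation)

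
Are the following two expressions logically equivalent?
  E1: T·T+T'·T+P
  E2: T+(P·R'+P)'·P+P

Yes

E1: T·T+T'·T+P
    = T+P   — distribution
E2: T+(P·R'+P)'·P+P
    = T+P'·P+P   — absorption
    = T+P   — complement / identity
Both reduce to T+P, so they are equivalent.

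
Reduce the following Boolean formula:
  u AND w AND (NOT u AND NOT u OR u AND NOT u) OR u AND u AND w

u AND w AND (NOT u AND NOT u OR u AND NOT u) OR u AND u AND w
= u AND w AND NOT u OR u AND u AND w   [distribution]
= u AND w   [distribution]

u AND w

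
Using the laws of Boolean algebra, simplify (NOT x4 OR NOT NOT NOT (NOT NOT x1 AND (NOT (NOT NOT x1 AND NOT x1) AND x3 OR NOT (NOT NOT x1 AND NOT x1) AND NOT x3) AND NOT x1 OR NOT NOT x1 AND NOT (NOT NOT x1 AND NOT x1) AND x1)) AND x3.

(NOT x4 OR NOT NOT NOT (NOT NOT x1 AND (NOT (NOT NOT x1 AND NOT x1) AND x3 OR NOT (NOT NOT x1 AND NOT x1) AND NOT x3) AND NOT x1 OR NOT NOT x1 AND NOT (NOT NOT x1 AND NOT x1) AND x1)) AND x3
= (NOT x4 OR NOT NOT NOT (NOT NOT x1 AND NOT (NOT NOT x1 AND NOT x1) AND NOT x1 OR NOT NOT x1 AND NOT (NOT NOT x1 AND NOT x1) AND x1)) AND x3   (distribution)
= (NOT x4 OR NOT NOT NOT (NOT NOT x1 AND NOT (NOT NOT x1 AND NOT x1))) AND x3   (distribution)
= (NOT x4 OR NOT NOT (NOT x1 OR NOT NOT x1 AND NOT x1)) AND x3   (De Morgan)
= (NOT x4 OR NOT NOT (NOT x1 OR x1 AND NOT x1)) AND x3   (double negation)
= (NOT x4 OR NOT NOT NOT x1) AND x3   (complement / identity)
= (NOT x4 OR NOT x1) AND x3   (double negation)

(NOT x4 OR NOT x1) AND x3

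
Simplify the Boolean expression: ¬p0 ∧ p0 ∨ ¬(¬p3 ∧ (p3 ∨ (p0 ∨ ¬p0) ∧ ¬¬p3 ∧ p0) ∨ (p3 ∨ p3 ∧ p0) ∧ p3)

¬p0 ∧ p0 ∨ ¬(¬p3 ∧ (p3 ∨ (p0 ∨ ¬p0) ∧ ¬¬p3 ∧ p0) ∨ (p3 ∨ p3 ∧ p0) ∧ p3)
= ¬p0 ∧ p0 ∨ ¬(¬p3 ∧ (p3 ∨ ¬¬p3 ∧ p0) ∨ (p3 ∨ p3 ∧ p0) ∧ p3)   — complement / identity
= ¬p0 ∧ p0 ∨ ¬(¬p3 ∧ (p3 ∨ p3 ∧ p0) ∨ (p3 ∨ p3 ∧ p0) ∧ p3)   — double negation
= ¬p0 ∧ p0 ∨ ¬(p3 ∨ p3 ∧ p0)   — distribution
= ¬p0 ∧ p0 ∨ ¬p3   — absorption
= ¬p3   — complement / identity

¬p3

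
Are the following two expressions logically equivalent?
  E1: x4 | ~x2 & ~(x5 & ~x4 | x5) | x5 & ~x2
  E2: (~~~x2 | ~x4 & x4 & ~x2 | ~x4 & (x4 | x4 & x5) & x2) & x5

E1: x4 | ~x2 & ~(x5 & ~x4 | x5) | x5 & ~x2
    = x4 | ~x2 & ~x5 | x5 & ~x2   (absorption)
    = x4 | ~x2   (distribution)
E2: (~~~x2 | ~x4 & x4 & ~x2 | ~x4 & (x4 | x4 & x5) & x2) & x5
    = (~~~x2 | ~x4 & x4 & ~x2 | ~x4 & x4 & x2) & x5   (absorption)
    = (~~~x2 | ~x4 & x4) & x5   (distribution)
    = ~~~x2 & x5   (complement / identity)
    = ~x2 & x5   (double negation)
These differ: at x2=0, x4=1, x5=0, E1 = 1 but E2 = 0.

No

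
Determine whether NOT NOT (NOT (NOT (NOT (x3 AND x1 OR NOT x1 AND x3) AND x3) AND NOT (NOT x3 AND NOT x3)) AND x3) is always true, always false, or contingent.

NOT NOT (NOT (NOT (NOT (x3 AND x1 OR NOT x1 AND x3) AND x3) AND NOT (NOT x3 AND NOT x3)) AND x3)
= NOT NOT ((NOT (x3 AND x1 OR NOT x1 AND x3) AND x3 OR NOT x3 AND NOT x3) AND x3)   [De Morgan]
= NOT NOT ((NOT x3 AND x3 OR NOT x3 AND NOT x3) AND x3)   [distribution]
= (NOT x3 AND x3 OR NOT x3 AND NOT x3) AND x3   [double negation]
= NOT x3 AND x3   [distribution]
= FALSE   [complement]

always false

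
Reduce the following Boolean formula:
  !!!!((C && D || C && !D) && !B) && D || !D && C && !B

C && !B

!!!!((C && D || C && !D) && !B) && D || !D && C && !B
= !!((C && D || C && !D) && !B) && D || !D && C && !B   (double negation)
= !!(C && !B) && D || !D && C && !B   (distribution)
= C && !B && D || !D && C && !B   (double negation)
= C && !B   (distribution)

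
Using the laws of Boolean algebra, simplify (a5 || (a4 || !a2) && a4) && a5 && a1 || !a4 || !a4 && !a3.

a5 && a1 || !a4

(a5 || (a4 || !a2) && a4) && a5 && a1 || !a4 || !a4 && !a3
= (a5 || a4) && a5 && a1 || !a4 || !a4 && !a3   — absorption
= a5 && a1 || !a4 || !a4 && !a3   — absorption
= a5 && a1 || !a4   — absorption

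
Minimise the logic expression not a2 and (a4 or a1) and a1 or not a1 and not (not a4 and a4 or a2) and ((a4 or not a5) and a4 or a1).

not a2 and (a4 or a1)

not a2 and (a4 or a1) and a1 or not a1 and not (not a4 and a4 or a2) and ((a4 or not a5) and a4 or a1)
= not a2 and (a4 or a1) and a1 or not a1 and not a2 and ((a4 or not a5) and a4 or a1)
= not a2 and (a4 or a1) and a1 or not a1 and not a2 and (a4 or a1)
= not a2 and (a4 or a1)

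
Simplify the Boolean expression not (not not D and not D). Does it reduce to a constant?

True

not (not not D and not D)
= not D or D
= True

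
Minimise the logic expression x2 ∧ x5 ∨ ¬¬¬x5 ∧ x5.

x2 ∧ x5 ∨ ¬¬¬x5 ∧ x5
= x2 ∧ x5 ∨ ¬x5 ∧ x5
= x2 ∧ x5

x2 ∧ x5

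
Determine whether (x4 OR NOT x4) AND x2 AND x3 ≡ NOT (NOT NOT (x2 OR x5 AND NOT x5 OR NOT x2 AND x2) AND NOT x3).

E1: (x4 OR NOT x4) AND x2 AND x3
    = x2 AND x3
E2: NOT (NOT NOT (x2 OR x5 AND NOT x5 OR NOT x2 AND x2) AND NOT x3)
    = NOT (NOT NOT (x2 OR NOT x2 AND x2) AND NOT x3)
    = NOT (NOT NOT x2 AND NOT x3)
    = NOT x2 OR x3
These differ: at x2=0, x3=1, x4=0, x5=0, E1 = 0 but E2 = 1.

No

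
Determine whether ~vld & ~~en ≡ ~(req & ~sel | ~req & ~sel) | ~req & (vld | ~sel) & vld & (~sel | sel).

No

E1: ~vld & ~~en
    = ~vld & en   [double negation]
E2: ~(req & ~sel | ~req & ~sel) | ~req & (vld | ~sel) & vld & (~sel | sel)
    = ~(req & ~sel | ~req & ~sel) | ~req & (vld | ~sel) & vld   [complement / identity]
    = ~~sel | ~req & (vld | ~sel) & vld   [distribution]
    = sel | ~req & (vld | ~sel) & vld   [double negation]
    = sel | ~req & vld   [absorption]
These differ: at en=1, req=1, sel=1, vld=1, E1 = 0 but E2 = 1.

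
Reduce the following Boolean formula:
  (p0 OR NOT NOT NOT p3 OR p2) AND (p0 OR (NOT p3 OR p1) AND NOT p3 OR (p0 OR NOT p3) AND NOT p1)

p0 OR NOT p3

(p0 OR NOT NOT NOT p3 OR p2) AND (p0 OR (NOT p3 OR p1) AND NOT p3 OR (p0 OR NOT p3) AND NOT p1)
= (p0 OR NOT NOT NOT p3 OR p2) AND (p0 OR NOT p3 OR (p0 OR NOT p3) AND NOT p1)   (absorption)
= (p0 OR NOT p3 OR p2) AND (p0 OR NOT p3 OR (p0 OR NOT p3) AND NOT p1)   (double negation)
= (p0 OR NOT p3 OR p2) AND (p0 OR NOT p3)   (absorption)
= p0 OR NOT p3   (absorption)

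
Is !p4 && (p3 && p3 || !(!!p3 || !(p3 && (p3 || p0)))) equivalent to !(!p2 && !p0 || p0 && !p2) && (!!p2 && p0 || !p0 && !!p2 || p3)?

No

E1: !p4 && (p3 && p3 || !(!!p3 || !(p3 && (p3 || p0))))
    = !p4 && (p3 && p3 || !p3 && p3 && (p3 || p0))   (De Morgan)
    = !p4 && (p3 && p3 || !p3 && p3)   (absorption)
    = !p4 && p3   (distribution)
E2: !(!p2 && !p0 || p0 && !p2) && (!!p2 && p0 || !p0 && !!p2 || p3)
    = !!p2 && (!!p2 && p0 || !p0 && !!p2 || p3)   (distribution)
    = !!p2 && (!!p2 || p3)   (distribution)
    = !!p2   (absorption)
    = p2   (double negation)
These differ: at p0=0, p2=1, p3=1, p4=1, E1 = 0 but E2 = 1.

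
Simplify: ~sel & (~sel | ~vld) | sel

1

~sel & (~sel | ~vld) | sel
= ~sel | sel   (absorption)
= 1   (complement)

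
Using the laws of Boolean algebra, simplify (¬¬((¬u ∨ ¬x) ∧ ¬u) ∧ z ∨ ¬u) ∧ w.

(¬¬((¬u ∨ ¬x) ∧ ¬u) ∧ z ∨ ¬u) ∧ w
= ((¬u ∨ ¬x) ∧ ¬u ∧ z ∨ ¬u) ∧ w   [double negation]
= (¬u ∧ z ∨ ¬u) ∧ w   [absorption]
= ¬u ∧ w   [absorption]

¬u ∧ w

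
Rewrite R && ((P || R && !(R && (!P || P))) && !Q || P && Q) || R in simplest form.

R

R && ((P || R && !(R && (!P || P))) && !Q || P && Q) || R
= R && ((P || R && !R) && !Q || P && Q) || R   (complement / identity)
= R && (P && !Q || P && Q) || R   (complement / identity)
= R && P || R   (distribution)
= R   (absorption)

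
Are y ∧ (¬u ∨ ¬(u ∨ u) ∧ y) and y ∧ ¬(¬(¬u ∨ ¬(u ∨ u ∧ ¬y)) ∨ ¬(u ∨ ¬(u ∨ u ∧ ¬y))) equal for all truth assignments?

Yes

E1: y ∧ (¬u ∨ ¬(u ∨ u) ∧ y)
    = y ∧ (¬u ∨ ¬u ∧ y)
    = y ∧ ¬u
E2: y ∧ ¬(¬(¬u ∨ ¬(u ∨ u ∧ ¬y)) ∨ ¬(u ∨ ¬(u ∨ u ∧ ¬y)))
    = y ∧ (¬u ∨ ¬(u ∨ u ∧ ¬y)) ∧ (u ∨ ¬(u ∨ u ∧ ¬y))
    = y ∧ (¬(u ∨ u ∧ ¬y) ∨ ¬u ∧ u)
    = y ∧ ¬(u ∨ u ∧ ¬y)
    = y ∧ ¬u
Both reduce to y ∧ ¬u, so they are equivalent.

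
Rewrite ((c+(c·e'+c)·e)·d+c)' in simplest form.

c'

((c+(c·e'+c)·e)·d+c)'
= ((c+c·e)·d+c)'   — absorption
= (c·d+c)'   — absorption
= c'   — absorption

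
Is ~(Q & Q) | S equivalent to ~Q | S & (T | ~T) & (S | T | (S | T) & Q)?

Yes

E1: ~(Q & Q) | S
    = ~Q | S   (idempotence)
E2: ~Q | S & (T | ~T) & (S | T | (S | T) & Q)
    = ~Q | S & (T | ~T) & (S | T)   (absorption)
    = ~Q | S & (S | T)   (complement / identity)
    = ~Q | S   (absorption)
Both reduce to ~Q | S, so they are equivalent.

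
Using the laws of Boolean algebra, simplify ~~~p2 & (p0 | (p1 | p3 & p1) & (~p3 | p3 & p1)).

~~~p2 & (p0 | (p1 | p3 & p1) & (~p3 | p3 & p1))
= ~~~p2 & (p0 | p1 & ~p3 | p3 & p1)
= ~~~p2 & (p0 | p1)
= ~p2 & (p0 | p1)

~p2 & (p0 | p1)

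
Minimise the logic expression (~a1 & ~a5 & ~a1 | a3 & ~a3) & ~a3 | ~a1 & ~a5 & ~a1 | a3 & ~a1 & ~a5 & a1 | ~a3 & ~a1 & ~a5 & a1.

(~a1 & ~a5 & ~a1 | a3 & ~a3) & ~a3 | ~a1 & ~a5 & ~a1 | a3 & ~a1 & ~a5 & a1 | ~a3 & ~a1 & ~a5 & a1
= (~a1 & ~a5 & ~a1 | a3 & ~a3) & ~a3 | ~a1 & ~a5 & ~a1 | ~a1 & ~a5 & a1   [distribution]
= ~a1 & ~a5 & ~a1 & ~a3 | ~a1 & ~a5 & ~a1 | ~a1 & ~a5 & a1   [complement / identity]
= ~a1 & ~a5 & ~a1 | ~a1 & ~a5 & a1   [absorption]
= ~a1 & ~a5   [distribution]

~a1 & ~a5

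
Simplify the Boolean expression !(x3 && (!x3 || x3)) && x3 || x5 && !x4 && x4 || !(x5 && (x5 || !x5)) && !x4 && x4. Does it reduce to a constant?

!(x3 && (!x3 || x3)) && x3 || x5 && !x4 && x4 || !(x5 && (x5 || !x5)) && !x4 && x4
= !x3 && x3 || x5 && !x4 && x4 || !(x5 && (x5 || !x5)) && !x4 && x4   (complement / identity)
= !x3 && x3 || x5 && !x4 && x4 || !x5 && !x4 && x4   (complement / identity)
= x5 && !x4 && x4 || !x5 && !x4 && x4   (complement / identity)
= !x4 && x4   (distribution)
= false   (complement)

false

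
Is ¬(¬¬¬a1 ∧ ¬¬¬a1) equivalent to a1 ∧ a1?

Yes

E1: ¬(¬¬¬a1 ∧ ¬¬¬a1)
    = ¬¬¬¬a1   — idempotence
    = ¬¬a1   — double negation
    = a1   — double negation
E2: a1 ∧ a1
    = a1   — idempotence
Both reduce to a1, so they are equivalent.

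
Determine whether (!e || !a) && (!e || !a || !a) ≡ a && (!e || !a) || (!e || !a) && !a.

E1: (!e || !a) && (!e || !a || !a)
    = !e || !a   — absorption
E2: a && (!e || !a) || (!e || !a) && !a
    = !e || !a   — distribution
Both reduce to !e || !a, so they are equivalent.

Yes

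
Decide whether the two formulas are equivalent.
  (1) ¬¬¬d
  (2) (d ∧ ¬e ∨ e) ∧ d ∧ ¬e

No

E1: ¬¬¬d
    = ¬d
E2: (d ∧ ¬e ∨ e) ∧ d ∧ ¬e
    = d ∧ ¬e
These differ: at d=0, e=0, E1 = 1 but E2 = 0.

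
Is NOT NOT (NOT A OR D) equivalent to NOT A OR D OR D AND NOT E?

E1: NOT NOT (NOT A OR D)
    = NOT A OR D
E2: NOT A OR D OR D AND NOT E
    = NOT A OR D
Both reduce to NOT A OR D, so they are equivalent.

Yes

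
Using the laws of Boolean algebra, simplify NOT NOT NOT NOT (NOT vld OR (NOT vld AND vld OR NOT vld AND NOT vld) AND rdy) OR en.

NOT NOT NOT NOT (NOT vld OR (NOT vld AND vld OR NOT vld AND NOT vld) AND rdy) OR en
= NOT NOT NOT NOT (NOT vld OR NOT vld AND rdy) OR en   (distribution)
= NOT NOT (NOT vld OR NOT vld AND rdy) OR en   (double negation)
= NOT NOT NOT vld OR en   (absorption)
= NOT vld OR en   (double negation)

NOT vld OR en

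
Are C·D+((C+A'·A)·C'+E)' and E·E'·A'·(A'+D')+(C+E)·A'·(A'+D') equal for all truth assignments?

E1: C·D+((C+A'·A)·C'+E)'
    = C·D+(C·C'+E)'   — complement / identity
    = C·D+E'   — complement / identity
E2: E·E'·A'·(A'+D')+(C+E)·A'·(A'+D')
    = A'·(A'+D')·(E·E'+C+E)   — distribution
    = A'·(A'+D')·(C+E)   — complement / identity
    = A'·(C+E)   — absorption
These differ: at A=0, C=1, D=0, E=1, E1 = 0 but E2 = 1.

No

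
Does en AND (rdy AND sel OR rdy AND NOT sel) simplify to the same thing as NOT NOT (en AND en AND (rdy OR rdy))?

Yes

E1: en AND (rdy AND sel OR rdy AND NOT sel)
    = en AND rdy   (distribution)
E2: NOT NOT (en AND en AND (rdy OR rdy))
    = en AND en AND (rdy OR rdy)   (double negation)
    = en AND en AND rdy   (idempotence)
    = en AND rdy   (idempotence)
Both reduce to en AND rdy, so they are equivalent.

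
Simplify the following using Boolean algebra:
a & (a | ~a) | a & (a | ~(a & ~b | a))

a & (a | ~a) | a & (a | ~(a & ~b | a))
= a & (a | ~a) | a & (a | ~a)   — absorption
= a & (a | ~a)   — idempotence
= a   — complement / identity

a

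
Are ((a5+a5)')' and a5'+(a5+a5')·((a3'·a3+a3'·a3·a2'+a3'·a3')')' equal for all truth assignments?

No

E1: ((a5+a5)')'
    = a5+a5
    = a5
E2: a5'+(a5+a5')·((a3'·a3+a3'·a3·a2'+a3'·a3')')'
    = a5'+((a3'·a3+a3'·a3·a2'+a3'·a3')')'
    = a5'+((a3'·a3+a3'·a3')')'
    = a5'+a3'·a3+a3'·a3'
    = a5'+a3'
These differ: at a2=0, a3=0, a5=0, E1 = 0 but E2 = 1.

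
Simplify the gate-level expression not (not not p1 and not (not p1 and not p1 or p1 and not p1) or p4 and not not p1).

not (not not p1 and not (not p1 and not p1 or p1 and not p1) or p4 and not not p1)
= not (not not p1 and not not p1 or p4 and not not p1)
= not (not not p1 and (not not p1 or p4))
= not not not p1
= not p1

not p1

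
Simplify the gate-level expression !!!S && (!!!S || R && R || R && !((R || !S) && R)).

!!!S && (!!!S || R && R || R && !((R || !S) && R))
= !!!S && (!!!S || R && R || R && !R)
= !!!S && (!!!S || R)
= !!!S
= !S

!S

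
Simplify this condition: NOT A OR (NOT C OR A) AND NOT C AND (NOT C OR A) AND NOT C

NOT A OR NOT C

NOT A OR (NOT C OR A) AND NOT C AND (NOT C OR A) AND NOT C
= NOT A OR (NOT C OR A) AND NOT C   (idempotence)
= NOT A OR NOT C   (absorption)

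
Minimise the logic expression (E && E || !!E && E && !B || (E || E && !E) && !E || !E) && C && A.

(E && E || !!E && E && !B || (E || E && !E) && !E || !E) && C && A
= (E && E || !!E && E && !B || E && !E || !E) && C && A
= (E && E || E && E && !B || E && !E || !E) && C && A
= (E && E || E && !E || !E) && C && A
= (E || !E) && C && A
= C && A

C && A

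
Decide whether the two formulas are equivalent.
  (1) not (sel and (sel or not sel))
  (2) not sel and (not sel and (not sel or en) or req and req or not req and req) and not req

E1: not (sel and (sel or not sel))
    = not sel   (complement / identity)
E2: not sel and (not sel and (not sel or en) or req and req or not req and req) and not req
    = not sel and (not sel or req and req or not req and req) and not req   (absorption)
    = not sel and (not sel or req) and not req   (distribution)
    = not sel and not req   (absorption)
These differ: at en=1, req=1, sel=0, E1 = 1 but E2 = 0.

No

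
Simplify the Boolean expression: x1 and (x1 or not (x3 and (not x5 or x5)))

x1 and (x1 or not (x3 and (not x5 or x5)))
= x1 and (x1 or not x3)   [complement / identity]
= x1   [absorption]

x1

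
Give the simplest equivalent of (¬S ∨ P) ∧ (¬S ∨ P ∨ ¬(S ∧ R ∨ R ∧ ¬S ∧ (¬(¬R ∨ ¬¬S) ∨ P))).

(¬S ∨ P) ∧ (¬S ∨ P ∨ ¬(S ∧ R ∨ R ∧ ¬S ∧ (¬(¬R ∨ ¬¬S) ∨ P)))
= (¬S ∨ P) ∧ (¬S ∨ P ∨ ¬(S ∧ R ∨ R ∧ ¬S ∧ (R ∧ ¬S ∨ P)))   [De Morgan]
= (¬S ∨ P) ∧ (¬S ∨ P ∨ ¬(S ∧ R ∨ R ∧ ¬S))   [absorption]
= (¬S ∨ P) ∧ (¬S ∨ P ∨ ¬R)   [distribution]
= ¬S ∨ P   [absorption]

¬S ∨ P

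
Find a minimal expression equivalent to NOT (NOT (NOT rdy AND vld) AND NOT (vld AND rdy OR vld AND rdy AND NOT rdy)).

vld

NOT (NOT (NOT rdy AND vld) AND NOT (vld AND rdy OR vld AND rdy AND NOT rdy))
= NOT (NOT (NOT rdy AND vld) AND NOT (vld AND rdy))   (absorption)
= NOT rdy AND vld OR vld AND rdy   (De Morgan)
= vld   (distribution)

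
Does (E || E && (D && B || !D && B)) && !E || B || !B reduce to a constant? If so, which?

(E || E && (D && B || !D && B)) && !E || B || !B
= (E || E && B) && !E || B || !B   [distribution]
= E && !E || B || !B   [absorption]
= B || !B   [complement / identity]
= true   [complement]

yes, True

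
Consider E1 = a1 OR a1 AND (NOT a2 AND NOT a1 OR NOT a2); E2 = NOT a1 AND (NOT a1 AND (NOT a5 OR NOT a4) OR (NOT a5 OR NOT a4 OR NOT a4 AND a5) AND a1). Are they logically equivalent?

No

E1: a1 OR a1 AND (NOT a2 AND NOT a1 OR NOT a2)
    = a1 OR a1 AND NOT a2   [absorption]
    = a1   [absorption]
E2: NOT a1 AND (NOT a1 AND (NOT a5 OR NOT a4) OR (NOT a5 OR NOT a4 OR NOT a4 AND a5) AND a1)
    = NOT a1 AND (NOT a1 AND (NOT a5 OR NOT a4) OR (NOT a5 OR NOT a4) AND a1)   [absorption]
    = NOT a1 AND (NOT a5 OR NOT a4)   [distribution]
These differ: at a1=1, a2=0, a4=0, a5=0, E1 = 1 but E2 = 0.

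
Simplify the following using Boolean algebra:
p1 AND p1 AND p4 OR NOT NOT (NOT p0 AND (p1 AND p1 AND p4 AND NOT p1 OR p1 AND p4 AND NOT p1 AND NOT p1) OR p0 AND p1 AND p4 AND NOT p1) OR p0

p1 AND p4 OR p0

p1 AND p1 AND p4 OR NOT NOT (NOT p0 AND (p1 AND p1 AND p4 AND NOT p1 OR p1 AND p4 AND NOT p1 AND NOT p1) OR p0 AND p1 AND p4 AND NOT p1) OR p0
= p1 AND p1 AND p4 OR NOT NOT (NOT p0 AND p1 AND p4 AND NOT p1 OR p0 AND p1 AND p4 AND NOT p1) OR p0   [distribution]
= p1 AND p1 AND p4 OR NOT p0 AND p1 AND p4 AND NOT p1 OR p0 AND p1 AND p4 AND NOT p1 OR p0   [double negation]
= p1 AND p1 AND p4 OR p1 AND p4 AND NOT p1 OR p0   [distribution]
= p1 AND p4 OR p0   [distribution]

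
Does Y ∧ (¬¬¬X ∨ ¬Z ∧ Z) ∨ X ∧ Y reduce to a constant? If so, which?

Y ∧ (¬¬¬X ∨ ¬Z ∧ Z) ∨ X ∧ Y
= Y ∧ (¬X ∨ ¬Z ∧ Z) ∨ X ∧ Y   — double negation
= Y ∧ ¬X ∨ X ∧ Y   — complement / identity
= Y   — distribution
This depends on Y, so it is not a constant.

no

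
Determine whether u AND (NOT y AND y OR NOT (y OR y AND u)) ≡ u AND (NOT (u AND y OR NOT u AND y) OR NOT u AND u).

E1: u AND (NOT y AND y OR NOT (y OR y AND u))
    = u AND NOT (y OR y AND u)   — complement / identity
    = u AND NOT y   — absorption
E2: u AND (NOT (u AND y OR NOT u AND y) OR NOT u AND u)
    = u AND (NOT y OR NOT u AND u)   — distribution
    = u AND NOT y   — complement / identity
Both reduce to u AND NOT y, so they are equivalent.

Yes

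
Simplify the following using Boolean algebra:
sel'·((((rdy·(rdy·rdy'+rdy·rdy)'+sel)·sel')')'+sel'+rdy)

sel'

sel'·((((rdy·(rdy·rdy'+rdy·rdy)'+sel)·sel')')'+sel'+rdy)
= sel'·((rdy·(rdy·rdy'+rdy·rdy)'+sel)·sel'+sel'+rdy)   (double negation)
= sel'·((rdy·rdy'+sel)·sel'+sel'+rdy)   (distribution)
= sel'·(sel·sel'+sel'+rdy)   (complement / identity)
= sel'·(sel'+rdy)   (complement / identity)
= sel'   (absorption)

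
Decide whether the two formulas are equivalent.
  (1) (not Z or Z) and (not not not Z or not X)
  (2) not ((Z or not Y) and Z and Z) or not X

Yes

E1: (not Z or Z) and (not not not Z or not X)
    = not not not Z or not X
    = not Z or not X
E2: not ((Z or not Y) and Z and Z) or not X
    = not ((Z or not Y) and Z) or not X
    = not Z or not X
Both reduce to not Z or not X, so they are equivalent.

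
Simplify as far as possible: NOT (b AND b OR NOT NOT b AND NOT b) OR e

NOT b OR e

NOT (b AND b OR NOT NOT b AND NOT b) OR e
= NOT (b AND b OR b AND NOT b) OR e
= NOT b OR e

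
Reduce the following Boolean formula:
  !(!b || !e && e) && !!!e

b && !e

!(!b || !e && e) && !!!e
= !!b && !!!e
= b && !!!e
= b && !e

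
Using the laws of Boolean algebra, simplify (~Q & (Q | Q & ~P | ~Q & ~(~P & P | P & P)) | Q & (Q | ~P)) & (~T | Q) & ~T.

(~Q & (Q | Q & ~P | ~Q & ~(~P & P | P & P)) | Q & (Q | ~P)) & (~T | Q) & ~T
= (~Q & (Q | Q & ~P | ~Q & ~P) | Q & (Q | ~P)) & (~T | Q) & ~T   (distribution)
= (~Q & (Q | ~P) | Q & (Q | ~P)) & (~T | Q) & ~T   (distribution)
= (~Q & (Q | ~P) | Q & (Q | ~P)) & ~T   (absorption)
= (Q | ~P) & ~T   (distribution)

(Q | ~P) & ~T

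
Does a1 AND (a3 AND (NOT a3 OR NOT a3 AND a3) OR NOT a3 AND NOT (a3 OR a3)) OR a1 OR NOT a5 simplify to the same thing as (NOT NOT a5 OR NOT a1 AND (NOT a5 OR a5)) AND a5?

No

E1: a1 AND (a3 AND (NOT a3 OR NOT a3 AND a3) OR NOT a3 AND NOT (a3 OR a3)) OR a1 OR NOT a5
    = a1 AND (a3 AND (NOT a3 OR NOT a3 AND a3) OR NOT a3 AND NOT a3) OR a1 OR NOT a5
    = a1 AND (a3 AND NOT a3 OR NOT a3 AND NOT a3) OR a1 OR NOT a5
    = a1 AND NOT a3 OR a1 OR NOT a5
    = a1 OR NOT a5
E2: (NOT NOT a5 OR NOT a1 AND (NOT a5 OR a5)) AND a5
    = (NOT NOT a5 OR NOT a1) AND a5
    = (a5 OR NOT a1) AND a5
    = a5
These differ: at a1=0, a3=1, a5=0, E1 = 1 but E2 = 0.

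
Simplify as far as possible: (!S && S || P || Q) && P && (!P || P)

(!S && S || P || Q) && P && (!P || P)
= (P || Q) && P && (!P || P)   — complement / identity
= (P || Q) && P   — complement / identity
= P   — absorption

P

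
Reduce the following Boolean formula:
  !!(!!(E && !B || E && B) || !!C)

!!(!!(E && !B || E && B) || !!C)
= !(!(E && !B || E && B) && !C)   (De Morgan)
= !(!((!B || B) && E) && !C)   (distribution)
= !(!E && !C)   (complement / identity)
= E || C   (De Morgan)

E || C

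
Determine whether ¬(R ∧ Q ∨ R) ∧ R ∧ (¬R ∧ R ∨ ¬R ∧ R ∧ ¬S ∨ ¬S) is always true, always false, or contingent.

always false

¬(R ∧ Q ∨ R) ∧ R ∧ (¬R ∧ R ∨ ¬R ∧ R ∧ ¬S ∨ ¬S)
= ¬(R ∧ Q ∨ R) ∧ R ∧ (¬R ∧ R ∨ ¬S)   — absorption
= ¬R ∧ R ∧ (¬R ∧ R ∨ ¬S)   — absorption
= ¬R ∧ R   — absorption
= False   — complement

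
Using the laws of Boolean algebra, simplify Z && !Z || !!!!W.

Z && !Z || !!!!W
= Z && !Z || !!W
= Z && !Z || W
= W

W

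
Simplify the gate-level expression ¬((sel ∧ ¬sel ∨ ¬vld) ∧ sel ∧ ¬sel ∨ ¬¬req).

¬((sel ∧ ¬sel ∨ ¬vld) ∧ sel ∧ ¬sel ∨ ¬¬req)
= ¬(sel ∧ ¬sel ∨ ¬¬req)   — absorption
= ¬¬¬req   — complement / identity
= ¬req   — double negation

¬req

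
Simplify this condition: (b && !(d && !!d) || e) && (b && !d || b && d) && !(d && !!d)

(b && !(d && !!d) || e) && (b && !d || b && d) && !(d && !!d)
= (b && !(d && !!d) || e) && b && !(d && !!d)   — distribution
= b && !(d && !!d)   — absorption
= b && !(d && d)   — double negation
= b && !d   — idempotence

b && !d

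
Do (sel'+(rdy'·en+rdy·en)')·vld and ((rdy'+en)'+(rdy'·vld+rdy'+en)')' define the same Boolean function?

E1: (sel'+(rdy'·en+rdy·en)')·vld
    = (sel'+en')·vld
E2: ((rdy'+en)'+(rdy'·vld+rdy'+en)')'
    = ((rdy'+en)'+(rdy'+en)')'
    = (rdy'+en)·(rdy'+en)
    = rdy'+en
These differ: at en=0, rdy=0, sel=0, vld=0, E1 = 0 but E2 = 1.

No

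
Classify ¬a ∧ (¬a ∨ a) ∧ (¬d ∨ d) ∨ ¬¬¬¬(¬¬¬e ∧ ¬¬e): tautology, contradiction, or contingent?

contingent

¬a ∧ (¬a ∨ a) ∧ (¬d ∨ d) ∨ ¬¬¬¬(¬¬¬e ∧ ¬¬e)
= ¬a ∧ (¬a ∨ a) ∧ (¬d ∨ d) ∨ ¬¬(¬¬¬e ∧ ¬¬e)   — double negation
= ¬a ∧ (¬a ∨ a) ∧ (¬d ∨ d) ∨ ¬(¬¬e ∨ ¬e)   — De Morgan
= ¬a ∧ (¬a ∨ a) ∨ ¬(¬¬e ∨ ¬e)   — complement / identity
= ¬a ∨ ¬(¬¬e ∨ ¬e)   — complement / identity
= ¬a ∨ ¬e ∧ e   — De Morgan
= ¬a   — complement / identity
This depends on a, so it is not a constant.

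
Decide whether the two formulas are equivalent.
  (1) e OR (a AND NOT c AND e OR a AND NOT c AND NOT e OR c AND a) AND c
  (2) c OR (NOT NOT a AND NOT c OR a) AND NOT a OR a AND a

No

E1: e OR (a AND NOT c AND e OR a AND NOT c AND NOT e OR c AND a) AND c
    = e OR (a AND NOT c OR c AND a) AND c
    = e OR a AND c
E2: c OR (NOT NOT a AND NOT c OR a) AND NOT a OR a AND a
    = c OR (a AND NOT c OR a) AND NOT a OR a AND a
    = c OR a AND NOT a OR a AND a
    = c OR a
These differ: at a=0, c=1, e=0, E1 = 0 but E2 = 1.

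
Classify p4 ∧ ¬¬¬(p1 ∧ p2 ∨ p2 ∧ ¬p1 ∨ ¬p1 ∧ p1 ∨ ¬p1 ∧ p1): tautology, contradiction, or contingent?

contingent

p4 ∧ ¬¬¬(p1 ∧ p2 ∨ p2 ∧ ¬p1 ∨ ¬p1 ∧ p1 ∨ ¬p1 ∧ p1)
= p4 ∧ ¬¬¬(p1 ∧ p2 ∨ p2 ∧ ¬p1 ∨ ¬p1 ∧ p1)   [idempotence]
= p4 ∧ ¬¬¬(p2 ∨ ¬p1 ∧ p1)   [distribution]
= p4 ∧ ¬¬¬p2   [complement / identity]
= p4 ∧ ¬p2   [double negation]
This depends on p2, p4, so it is not a constant.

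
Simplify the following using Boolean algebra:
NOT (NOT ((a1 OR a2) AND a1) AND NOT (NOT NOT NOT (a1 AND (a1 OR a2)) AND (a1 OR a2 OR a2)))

NOT (NOT ((a1 OR a2) AND a1) AND NOT (NOT NOT NOT (a1 AND (a1 OR a2)) AND (a1 OR a2 OR a2)))
= NOT (NOT ((a1 OR a2) AND a1) AND NOT (NOT NOT NOT a1 AND (a1 OR a2 OR a2)))   (absorption)
= NOT (NOT ((a1 OR a2) AND a1) AND NOT (NOT NOT NOT a1 AND (a1 OR a2)))   (idempotence)
= NOT (NOT ((a1 OR a2) AND a1) AND NOT (NOT a1 AND (a1 OR a2)))   (double negation)
= (a1 OR a2) AND a1 OR NOT a1 AND (a1 OR a2)   (De Morgan)
= a1 OR a2   (distribution)

a1 OR a2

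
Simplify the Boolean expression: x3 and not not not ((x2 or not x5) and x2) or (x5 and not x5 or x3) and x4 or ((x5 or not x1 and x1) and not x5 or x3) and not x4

x3

x3 and not not not ((x2 or not x5) and x2) or (x5 and not x5 or x3) and x4 or ((x5 or not x1 and x1) and not x5 or x3) and not x4
= x3 and not ((x2 or not x5) and x2) or (x5 and not x5 or x3) and x4 or ((x5 or not x1 and x1) and not x5 or x3) and not x4
= x3 and not x2 or (x5 and not x5 or x3) and x4 or ((x5 or not x1 and x1) and not x5 or x3) and not x4
= x3 and not x2 or (x5 and not x5 or x3) and x4 or (x5 and not x5 or x3) and not x4
= x3 and not x2 or x5 and not x5 or x3
= x3 and not x2 or x3
= x3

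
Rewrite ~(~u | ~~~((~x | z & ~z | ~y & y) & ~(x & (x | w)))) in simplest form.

u & ~x

~(~u | ~~~((~x | z & ~z | ~y & y) & ~(x & (x | w))))
= ~(~u | ~~~((~x | ~y & y) & ~(x & (x | w))))   — complement / identity
= ~(~u | ~~~(~x & ~(x & (x | w))))   — complement / identity
= ~(~u | ~~~(~x & ~x))   — absorption
= u & ~~(~x & ~x)   — De Morgan
= u & ~(x | x)   — De Morgan
= u & ~x   — idempotence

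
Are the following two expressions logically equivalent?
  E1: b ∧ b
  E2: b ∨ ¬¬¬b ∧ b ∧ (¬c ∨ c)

Yes

E1: b ∧ b
    = b   — idempotence
E2: b ∨ ¬¬¬b ∧ b ∧ (¬c ∨ c)
    = b ∨ ¬b ∧ b ∧ (¬c ∨ c)   — double negation
    = b ∨ ¬b ∧ b   — complement / identity
    = b   — complement / identity
Both reduce to b, so they are equivalent.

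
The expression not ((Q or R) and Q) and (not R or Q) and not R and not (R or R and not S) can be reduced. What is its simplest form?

not Q and not R

not ((Q or R) and Q) and (not R or Q) and not R and not (R or R and not S)
= not ((Q or R) and Q) and (not R or Q) and not R and not R   [absorption]
= not ((Q or R) and Q) and not R and not R   [absorption]
= not ((Q or R) and Q) and not R   [idempotence]
= not Q and not R   [absorption]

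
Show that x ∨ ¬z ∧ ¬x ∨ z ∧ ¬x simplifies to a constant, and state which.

True

x ∨ ¬z ∧ ¬x ∨ z ∧ ¬x
= x ∨ ¬x   [distribution]
= True   [complement]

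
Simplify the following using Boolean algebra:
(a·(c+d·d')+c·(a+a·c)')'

(a·(c+d·d')+c·(a+a·c)')'
= (a·c+c·(a+a·c)')'   — complement / identity
= (a·c+c·a')'   — absorption
= c'   — distribution

c'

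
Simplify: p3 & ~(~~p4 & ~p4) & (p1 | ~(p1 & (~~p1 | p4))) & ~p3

0

p3 & ~(~~p4 & ~p4) & (p1 | ~(p1 & (~~p1 | p4))) & ~p3
= p3 & (~p4 | p4) & (p1 | ~(p1 & (~~p1 | p4))) & ~p3   (De Morgan)
= p3 & (~p4 | p4) & (p1 | ~(p1 & (p1 | p4))) & ~p3   (double negation)
= p3 & (~p4 | p4) & (p1 | ~p1) & ~p3   (absorption)
= p3 & (p1 | ~p1) & ~p3   (complement / identity)
= p3 & ~p3   (complement / identity)
= 0   (complement)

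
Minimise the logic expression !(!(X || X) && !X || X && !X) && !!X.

!(!(X || X) && !X || X && !X) && !!X
= !(!X && !X || X && !X) && !!X   [idempotence]
= !!X && !!X   [distribution]
= !!X   [idempotence]
= X   [double negation]

X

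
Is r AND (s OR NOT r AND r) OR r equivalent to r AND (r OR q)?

Yes

E1: r AND (s OR NOT r AND r) OR r
    = r AND s OR r   (complement / identity)
    = r   (absorption)
E2: r AND (r OR q)
    = r   (absorption)
Both reduce to r, so they are equivalent.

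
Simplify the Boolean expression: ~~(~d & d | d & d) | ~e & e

~~(~d & d | d & d) | ~e & e
= ~~d | ~e & e   [distribution]
= d | ~e & e   [double negation]
= d   [complement / identity]

d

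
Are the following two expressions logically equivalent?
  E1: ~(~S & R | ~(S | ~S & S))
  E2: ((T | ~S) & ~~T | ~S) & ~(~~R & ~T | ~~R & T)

E1: ~(~S & R | ~(S | ~S & S))
    = ~(~S & R | ~S)
    = ~~S
    = S
E2: ((T | ~S) & ~~T | ~S) & ~(~~R & ~T | ~~R & T)
    = ((T | ~S) & ~~T | ~S) & ~~~R
    = ((T | ~S) & T | ~S) & ~~~R
    = ((T | ~S) & T | ~S) & ~R
    = (T | ~S) & ~R
These differ: at R=0, S=0, T=0, E1 = 0 but E2 = 1.

No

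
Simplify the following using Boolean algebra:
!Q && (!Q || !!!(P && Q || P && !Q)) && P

!Q && (!Q || !!!(P && Q || P && !Q)) && P
= !Q && (!Q || !!!P) && P   (distribution)
= !Q && (!Q || !P) && P   (double negation)
= !Q && P   (absorption)

!Q && P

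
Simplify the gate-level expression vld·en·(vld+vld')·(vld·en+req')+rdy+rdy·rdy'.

vld·en·(vld+vld')·(vld·en+req')+rdy+rdy·rdy'
= vld·en·(vld·en+req')+rdy+rdy·rdy'   [complement / identity]
= vld·en+rdy+rdy·rdy'   [absorption]
= vld·en+rdy   [complement / identity]

vld·en+rdy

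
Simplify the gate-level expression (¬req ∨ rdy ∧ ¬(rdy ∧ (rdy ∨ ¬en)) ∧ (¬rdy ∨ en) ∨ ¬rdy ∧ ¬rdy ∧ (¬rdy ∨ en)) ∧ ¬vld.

(¬req ∨ ¬rdy) ∧ ¬vld

(¬req ∨ rdy ∧ ¬(rdy ∧ (rdy ∨ ¬en)) ∧ (¬rdy ∨ en) ∨ ¬rdy ∧ ¬rdy ∧ (¬rdy ∨ en)) ∧ ¬vld
= (¬req ∨ rdy ∧ ¬rdy ∧ (¬rdy ∨ en) ∨ ¬rdy ∧ ¬rdy ∧ (¬rdy ∨ en)) ∧ ¬vld   — absorption
= (¬req ∨ ¬rdy ∧ (¬rdy ∨ en)) ∧ ¬vld   — distribution
= (¬req ∨ ¬rdy) ∧ ¬vld   — absorption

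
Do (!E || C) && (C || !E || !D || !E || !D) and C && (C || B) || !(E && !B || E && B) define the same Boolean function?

Yes

E1: (!E || C) && (C || !E || !D || !E || !D)
    = (!E || C) && (C || !E || !D)   — idempotence
    = C || !E && (!E || !D)   — distribution
    = C || !E   — absorption
E2: C && (C || B) || !(E && !B || E && B)
    = C || !(E && !B || E && B)   — absorption
    = C || !E   — distribution
Both reduce to C || !E, so they are equivalent.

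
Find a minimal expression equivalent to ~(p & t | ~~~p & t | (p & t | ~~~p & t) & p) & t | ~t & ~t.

~(p & t | ~~~p & t | (p & t | ~~~p & t) & p) & t | ~t & ~t
= ~(p & t | ~~~p & t) & t | ~t & ~t   — absorption
= ~(p & t | ~p & t) & t | ~t & ~t   — double negation
= ~t & t | ~t & ~t   — distribution
= ~t   — distribution

~t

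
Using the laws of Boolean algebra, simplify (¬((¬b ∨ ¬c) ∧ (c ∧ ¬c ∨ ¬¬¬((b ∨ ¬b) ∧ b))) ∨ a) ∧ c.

(b ∨ a) ∧ c

(¬((¬b ∨ ¬c) ∧ (c ∧ ¬c ∨ ¬¬¬((b ∨ ¬b) ∧ b))) ∨ a) ∧ c
= (¬((¬b ∨ ¬c) ∧ ¬¬¬((b ∨ ¬b) ∧ b)) ∨ a) ∧ c   [complement / identity]
= (¬((¬b ∨ ¬c) ∧ ¬¬¬b) ∨ a) ∧ c   [complement / identity]
= (¬((¬b ∨ ¬c) ∧ ¬b) ∨ a) ∧ c   [double negation]
= (¬¬b ∨ a) ∧ c   [absorption]
= (b ∨ a) ∧ c   [double negation]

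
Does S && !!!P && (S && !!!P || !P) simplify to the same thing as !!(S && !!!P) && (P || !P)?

Yes

E1: S && !!!P && (S && !!!P || !P)
    = S && !!!P   (absorption)
    = S && !P   (double negation)
E2: !!(S && !!!P) && (P || !P)
    = !!(S && !!!P)   (complement / identity)
    = !!(S && !P)   (double negation)
    = S && !P   (double negation)
Both reduce to S && !P, so they are equivalent.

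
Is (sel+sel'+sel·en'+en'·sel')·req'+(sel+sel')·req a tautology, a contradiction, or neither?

tautology

(sel+sel'+sel·en'+en'·sel')·req'+(sel+sel')·req
= (sel+sel'+(sel+sel')·en')·req'+(sel+sel')·req   — distribution
= (sel+sel')·req'+(sel+sel')·req   — absorption
= sel+sel'   — distribution
= 1   — complement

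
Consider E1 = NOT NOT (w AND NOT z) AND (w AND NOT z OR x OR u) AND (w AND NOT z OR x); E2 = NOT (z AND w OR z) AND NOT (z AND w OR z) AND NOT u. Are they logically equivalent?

No

E1: NOT NOT (w AND NOT z) AND (w AND NOT z OR x OR u) AND (w AND NOT z OR x)
    = NOT NOT (w AND NOT z) AND (w AND NOT z OR x)   [absorption]
    = w AND NOT z AND (w AND NOT z OR x)   [double negation]
    = w AND NOT z   [absorption]
E2: NOT (z AND w OR z) AND NOT (z AND w OR z) AND NOT u
    = NOT (z AND w OR z) AND NOT u   [idempotence]
    = NOT z AND NOT u   [absorption]
These differ: at u=0, w=0, x=1, z=0, E1 = 0 but E2 = 1.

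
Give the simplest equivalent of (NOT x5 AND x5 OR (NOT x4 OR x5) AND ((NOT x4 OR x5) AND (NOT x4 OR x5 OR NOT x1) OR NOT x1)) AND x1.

(NOT x4 OR x5) AND x1

(NOT x5 AND x5 OR (NOT x4 OR x5) AND ((NOT x4 OR x5) AND (NOT x4 OR x5 OR NOT x1) OR NOT x1)) AND x1
= (NOT x4 OR x5) AND ((NOT x4 OR x5) AND (NOT x4 OR x5 OR NOT x1) OR NOT x1) AND x1   [complement / identity]
= (NOT x4 OR x5) AND (NOT x4 OR x5 OR NOT x1) AND x1   [absorption]
= (NOT x4 OR x5) AND x1   [absorption]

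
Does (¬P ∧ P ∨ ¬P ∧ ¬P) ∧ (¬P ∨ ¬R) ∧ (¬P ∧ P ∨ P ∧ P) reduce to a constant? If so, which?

(¬P ∧ P ∨ ¬P ∧ ¬P) ∧ (¬P ∨ ¬R) ∧ (¬P ∧ P ∨ P ∧ P)
= ¬P ∧ (¬P ∨ ¬R) ∧ (¬P ∧ P ∨ P ∧ P)   [distribution]
= ¬P ∧ (¬P ∨ ¬R) ∧ P   [distribution]
= ¬P ∧ P   [absorption]
= False   [complement]

yes, False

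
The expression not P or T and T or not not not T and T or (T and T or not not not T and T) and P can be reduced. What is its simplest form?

not P or T and T or not not not T and T or (T and T or not not not T and T) and P
= not P or T and T or not not not T and T   [absorption]
= not P or T and T or not T and T   [double negation]
= not P or T   [distribution]

not P or T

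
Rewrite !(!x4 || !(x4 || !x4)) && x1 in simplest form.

x4 && x1

!(!x4 || !(x4 || !x4)) && x1
= x4 && (x4 || !x4) && x1   [De Morgan]
= x4 && x1   [complement / identity]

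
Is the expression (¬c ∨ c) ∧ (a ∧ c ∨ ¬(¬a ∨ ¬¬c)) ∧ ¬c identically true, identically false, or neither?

neither

(¬c ∨ c) ∧ (a ∧ c ∨ ¬(¬a ∨ ¬¬c)) ∧ ¬c
= (a ∧ c ∨ ¬(¬a ∨ ¬¬c)) ∧ ¬c   [complement / identity]
= (a ∧ c ∨ a ∧ ¬c) ∧ ¬c   [De Morgan]
= a ∧ ¬c   [distribution]
This depends on a, c, so it is not a constant.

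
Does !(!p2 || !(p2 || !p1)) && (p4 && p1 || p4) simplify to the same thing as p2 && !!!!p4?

Yes

E1: !(!p2 || !(p2 || !p1)) && (p4 && p1 || p4)
    = p2 && (p2 || !p1) && (p4 && p1 || p4)
    = p2 && (p4 && p1 || p4)
    = p2 && p4
E2: p2 && !!!!p4
    = p2 && !!p4
    = p2 && p4
Both reduce to p2 && p4, so they are equivalent.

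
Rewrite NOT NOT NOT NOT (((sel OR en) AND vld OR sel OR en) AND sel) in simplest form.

NOT NOT NOT NOT (((sel OR en) AND vld OR sel OR en) AND sel)
= NOT NOT (((sel OR en) AND vld OR sel OR en) AND sel)   — double negation
= NOT NOT ((sel OR en) AND sel)   — absorption
= NOT NOT sel   — absorption
= sel   — double negation

sel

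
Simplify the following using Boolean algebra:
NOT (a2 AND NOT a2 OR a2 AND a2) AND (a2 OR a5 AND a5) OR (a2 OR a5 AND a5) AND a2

a2 OR a5

NOT (a2 AND NOT a2 OR a2 AND a2) AND (a2 OR a5 AND a5) OR (a2 OR a5 AND a5) AND a2
= NOT a2 AND (a2 OR a5 AND a5) OR (a2 OR a5 AND a5) AND a2   (distribution)
= a2 OR a5 AND a5   (distribution)
= a2 OR a5   (idempotence)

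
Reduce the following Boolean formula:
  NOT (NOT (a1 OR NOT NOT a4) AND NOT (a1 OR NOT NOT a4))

a1 OR a4

NOT (NOT (a1 OR NOT NOT a4) AND NOT (a1 OR NOT NOT a4))
= NOT NOT (a1 OR NOT NOT a4)   (idempotence)
= NOT NOT (a1 OR a4)   (double negation)
= a1 OR a4   (double negation)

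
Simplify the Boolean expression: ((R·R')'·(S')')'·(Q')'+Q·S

Q

((R·R')'·(S')')'·(Q')'+Q·S
= (R·R'+S')·(Q')'+Q·S   [De Morgan]
= S'·(Q')'+Q·S   [complement / identity]
= S'·Q+Q·S   [double negation]
= Q   [distribution]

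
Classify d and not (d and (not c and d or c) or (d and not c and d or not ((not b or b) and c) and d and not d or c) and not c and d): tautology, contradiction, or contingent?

d and not (d and (not c and d or c) or (d and not c and d or not ((not b or b) and c) and d and not d or c) and not c and d)
= d and not (d and (not c and d or c) or (d and not c and d or not c and d and not d or c) and not c and d)   — complement / identity
= d and not (d and (not c and d or c) or (not c and d or c) and not c and d)   — distribution
= d and not ((not c and d or c) and (d or not c and d))   — distribution
= d and not (not c and d or c and d)   — distribution
= d and not d   — distribution
= False   — complement

contradiction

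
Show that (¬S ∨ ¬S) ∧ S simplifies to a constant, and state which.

False

(¬S ∨ ¬S) ∧ S
= ¬S ∧ S
= False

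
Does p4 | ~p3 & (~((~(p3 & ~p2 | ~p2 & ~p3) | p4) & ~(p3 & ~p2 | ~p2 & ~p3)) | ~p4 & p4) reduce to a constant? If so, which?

p4 | ~p3 & (~((~(p3 & ~p2 | ~p2 & ~p3) | p4) & ~(p3 & ~p2 | ~p2 & ~p3)) | ~p4 & p4)
= p4 | ~p3 & ~((~(p3 & ~p2 | ~p2 & ~p3) | p4) & ~(p3 & ~p2 | ~p2 & ~p3))
= p4 | ~p3 & ~~(p3 & ~p2 | ~p2 & ~p3)
= p4 | ~p3 & (p3 & ~p2 | ~p2 & ~p3)
= p4 | ~p3 & ~p2
This depends on p2, p3, p4, so it is not a constant.

no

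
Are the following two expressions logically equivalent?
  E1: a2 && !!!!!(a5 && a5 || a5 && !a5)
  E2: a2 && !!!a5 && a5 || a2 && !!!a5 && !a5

E1: a2 && !!!!!(a5 && a5 || a5 && !a5)
    = a2 && !!!!!a5   [distribution]
    = a2 && !!!a5   [double negation]
    = a2 && !a5   [double negation]
E2: a2 && !!!a5 && a5 || a2 && !!!a5 && !a5
    = a2 && !!!a5   [distribution]
    = a2 && !a5   [double negation]
Both reduce to a2 && !a5, so they are equivalent.

Yes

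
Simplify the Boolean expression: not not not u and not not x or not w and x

x and (not u or not w)

not not not u and not not x or not w and x
= not not not u and x or not w and x   [double negation]
= not u and x or not w and x   [double negation]
= x and (not u or not w)   [distribution]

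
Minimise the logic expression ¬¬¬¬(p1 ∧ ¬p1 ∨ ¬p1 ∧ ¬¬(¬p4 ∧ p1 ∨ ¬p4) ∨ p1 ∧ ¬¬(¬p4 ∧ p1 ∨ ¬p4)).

¬p4

¬¬¬¬(p1 ∧ ¬p1 ∨ ¬p1 ∧ ¬¬(¬p4 ∧ p1 ∨ ¬p4) ∨ p1 ∧ ¬¬(¬p4 ∧ p1 ∨ ¬p4))
= ¬¬¬¬(¬p1 ∧ ¬¬(¬p4 ∧ p1 ∨ ¬p4) ∨ p1 ∧ ¬¬(¬p4 ∧ p1 ∨ ¬p4))   (complement / identity)
= ¬¬¬¬¬¬(¬p4 ∧ p1 ∨ ¬p4)   (distribution)
= ¬¬¬¬¬¬¬p4   (absorption)
= ¬¬¬¬¬p4   (double negation)
= ¬¬¬p4   (double negation)
= ¬p4   (double negation)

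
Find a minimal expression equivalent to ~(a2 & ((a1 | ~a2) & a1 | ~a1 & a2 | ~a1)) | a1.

~a2 | a1

~(a2 & ((a1 | ~a2) & a1 | ~a1 & a2 | ~a1)) | a1
= ~(a2 & ((a1 | ~a2) & a1 | ~a1)) | a1   (absorption)
= ~(a2 & (a1 | ~a1)) | a1   (absorption)
= ~a2 | a1   (complement / identity)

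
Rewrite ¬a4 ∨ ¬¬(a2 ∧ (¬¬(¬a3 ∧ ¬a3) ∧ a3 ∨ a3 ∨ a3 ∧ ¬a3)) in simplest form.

¬a4 ∨ a2 ∧ a3

¬a4 ∨ ¬¬(a2 ∧ (¬¬(¬a3 ∧ ¬a3) ∧ a3 ∨ a3 ∨ a3 ∧ ¬a3))
= ¬a4 ∨ ¬¬(a2 ∧ (¬¬(¬a3 ∧ ¬a3) ∧ a3 ∨ a3))   [complement / identity]
= ¬a4 ∨ a2 ∧ (¬¬(¬a3 ∧ ¬a3) ∧ a3 ∨ a3)   [double negation]
= ¬a4 ∨ a2 ∧ (¬(a3 ∨ a3) ∧ a3 ∨ a3)   [De Morgan]
= ¬a4 ∨ a2 ∧ (¬a3 ∧ a3 ∨ a3)   [idempotence]
= ¬a4 ∨ a2 ∧ a3   [complement / identity]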